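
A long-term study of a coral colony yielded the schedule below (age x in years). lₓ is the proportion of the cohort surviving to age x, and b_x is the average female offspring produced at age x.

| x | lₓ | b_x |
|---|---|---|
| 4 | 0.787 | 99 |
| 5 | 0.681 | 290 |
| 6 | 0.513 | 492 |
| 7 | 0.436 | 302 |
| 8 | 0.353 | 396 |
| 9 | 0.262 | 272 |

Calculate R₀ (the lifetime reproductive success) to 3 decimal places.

870.523

R₀ = Σ lₓ b_x:
  age 4: 0.787 × 99 = 77.9130
  age 5: 0.681 × 290 = 197.4900
  age 6: 0.513 × 492 = 252.3960
  age 7: 0.436 × 302 = 131.6720
  age 8: 0.353 × 396 = 139.7880
  age 9: 0.262 × 272 = 71.2640
R₀ = 77.9130 + 197.4900 + 252.3960 + 131.6720 + 139.7880 + 71.2640 = 870.5230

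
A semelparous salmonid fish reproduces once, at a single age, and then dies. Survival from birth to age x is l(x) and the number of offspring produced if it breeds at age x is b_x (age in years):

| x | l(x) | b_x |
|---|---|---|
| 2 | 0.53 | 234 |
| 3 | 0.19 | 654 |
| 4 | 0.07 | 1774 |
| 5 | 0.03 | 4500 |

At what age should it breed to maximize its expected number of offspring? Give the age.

Expected offspring if breeding at age x = l(x) × b_x:
  age 2: 0.53 × 234 = 124.020
  age 3: 0.19 × 654 = 124.260
  age 4: 0.07 × 1774 = 124.180
  age 5: 0.03 × 4500 = 135.000
Maximum at age 5 (135.000).

5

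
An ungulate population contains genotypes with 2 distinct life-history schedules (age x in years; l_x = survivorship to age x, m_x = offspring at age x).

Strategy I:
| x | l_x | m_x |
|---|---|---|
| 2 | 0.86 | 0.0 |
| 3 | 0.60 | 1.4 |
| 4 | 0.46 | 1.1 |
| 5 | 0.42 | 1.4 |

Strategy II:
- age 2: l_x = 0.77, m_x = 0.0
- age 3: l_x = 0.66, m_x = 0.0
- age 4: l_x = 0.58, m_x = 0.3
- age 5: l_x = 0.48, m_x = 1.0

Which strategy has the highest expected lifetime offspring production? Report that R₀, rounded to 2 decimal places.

1.93

Strategy I: R₀ = 0.86×0.0 + 0.60×1.4 + 0.46×1.1 + 0.42×1.4 = 1.9340
Strategy II: R₀ = 0.77×0.0 + 0.66×0.0 + 0.58×0.3 + 0.48×1.0 = 0.6540
Highest R₀: strategy I with 1.9340.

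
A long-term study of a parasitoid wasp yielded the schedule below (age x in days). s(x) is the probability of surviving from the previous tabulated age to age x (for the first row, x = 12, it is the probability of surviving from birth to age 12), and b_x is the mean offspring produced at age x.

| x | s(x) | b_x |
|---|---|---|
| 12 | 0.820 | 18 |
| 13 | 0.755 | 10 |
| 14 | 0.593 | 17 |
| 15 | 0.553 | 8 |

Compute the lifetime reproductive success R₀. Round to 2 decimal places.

28.82

Survivorship from birth: l_x = s_12·s_13·…·s_x.
  l_12 = 0.82000
  l_13 = 0.61910
  l_14 = 0.36713
  l_15 = 0.20302
R₀ = Σ l_x b_x:
  age 12: 0.82000 × 18 = 14.7600
  age 13: 0.61910 × 10 = 6.1910
  age 14: 0.36713 × 17 = 6.2412
  age 15: 0.20302 × 8 = 1.6242
R₀ = 14.7600 + 6.1910 + 6.2412 + 1.6242 = 28.8164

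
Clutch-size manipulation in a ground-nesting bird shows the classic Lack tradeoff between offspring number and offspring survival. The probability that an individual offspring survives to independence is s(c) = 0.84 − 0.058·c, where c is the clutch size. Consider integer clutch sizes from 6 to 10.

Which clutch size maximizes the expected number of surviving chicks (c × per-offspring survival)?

Expected surviving chicks = c × s(c):
  c=6: 6 × 0.492 = 2.952
  c=7: 7 × 0.434 = 3.038
  c=8: 8 × 0.376 = 3.008
  c=9: 9 × 0.318 = 2.862
  c=10: 10 × 0.260 = 2.600
Maximum at c = 7 (3.038 surviving chicks).

7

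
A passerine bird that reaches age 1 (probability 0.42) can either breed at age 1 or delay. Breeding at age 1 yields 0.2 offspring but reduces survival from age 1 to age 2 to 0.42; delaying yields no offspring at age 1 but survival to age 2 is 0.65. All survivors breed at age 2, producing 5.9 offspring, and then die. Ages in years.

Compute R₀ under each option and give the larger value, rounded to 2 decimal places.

1.61

breed at age 1: R₀ = 0.42 × (0.2 + 0.42 × 5.9) = 0.42 × 2.6780 = 1.1248
delay to age 2: R₀ = 0.42 × (0.65 × 5.9) = 0.42 × 3.8350 = 1.6107
Higher: delay to age 2 (1.6107).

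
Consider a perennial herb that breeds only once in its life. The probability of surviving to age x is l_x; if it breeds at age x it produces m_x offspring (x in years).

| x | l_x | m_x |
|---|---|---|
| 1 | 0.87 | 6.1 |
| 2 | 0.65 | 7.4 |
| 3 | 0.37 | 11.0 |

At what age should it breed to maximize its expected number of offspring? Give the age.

Expected offspring if breeding at age x = l_x × m_x:
  age 1: 0.87 × 6.1 = 5.307
  age 2: 0.65 × 7.4 = 4.810
  age 3: 0.37 × 11.0 = 4.070
Maximum at age 1 (5.307).

1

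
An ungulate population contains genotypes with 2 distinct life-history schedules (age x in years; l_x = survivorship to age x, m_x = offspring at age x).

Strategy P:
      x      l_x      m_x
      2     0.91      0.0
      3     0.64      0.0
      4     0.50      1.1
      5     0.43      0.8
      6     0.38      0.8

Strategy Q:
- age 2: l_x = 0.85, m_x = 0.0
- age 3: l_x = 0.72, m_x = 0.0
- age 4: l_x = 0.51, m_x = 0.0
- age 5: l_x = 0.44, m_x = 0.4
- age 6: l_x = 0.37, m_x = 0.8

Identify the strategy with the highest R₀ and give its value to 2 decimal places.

Strategy P: R₀ = 0.91×0.0 + 0.64×0.0 + 0.50×1.1 + 0.43×0.8 + 0.38×0.8 = 1.1980
Strategy Q: R₀ = 0.85×0.0 + 0.72×0.0 + 0.51×0.0 + 0.44×0.4 + 0.37×0.8 = 0.4720
Highest R₀: strategy P with 1.1980.

1.20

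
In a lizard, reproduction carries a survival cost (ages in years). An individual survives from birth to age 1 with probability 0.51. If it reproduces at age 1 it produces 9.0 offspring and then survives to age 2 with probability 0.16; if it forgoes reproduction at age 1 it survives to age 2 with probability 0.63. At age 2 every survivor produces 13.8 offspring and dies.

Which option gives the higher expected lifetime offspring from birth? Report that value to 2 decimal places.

5.72

breed at age 1: R₀ = 0.51 × (9.0 + 0.16 × 13.8) = 0.51 × 11.2080 = 5.7161
delay to age 2: R₀ = 0.51 × (0.63 × 13.8) = 0.51 × 8.6940 = 4.4339
Higher: breed at age 1 (5.7161).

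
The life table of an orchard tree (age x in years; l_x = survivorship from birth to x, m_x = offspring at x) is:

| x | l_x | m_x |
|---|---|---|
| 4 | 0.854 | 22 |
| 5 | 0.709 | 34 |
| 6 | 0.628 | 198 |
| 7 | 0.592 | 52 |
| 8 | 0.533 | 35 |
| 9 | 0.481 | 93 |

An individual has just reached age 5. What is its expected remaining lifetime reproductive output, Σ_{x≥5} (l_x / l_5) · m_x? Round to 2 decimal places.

342.20

l_5 = 0.709. Conditional survival from age 5 to x is l_x / l_5.
  x=5: (0.709/0.709) × 34 = 34.0000
  x=6: (0.628/0.709) × 198 = 175.3794
  x=7: (0.592/0.709) × 52 = 43.4189
  x=8: (0.533/0.709) × 35 = 26.3117
  x=9: (0.481/0.709) × 93 = 63.0931
Sum = 34.0000 + 175.3794 + 43.4189 + 26.3117 + 63.0931 = 342.2031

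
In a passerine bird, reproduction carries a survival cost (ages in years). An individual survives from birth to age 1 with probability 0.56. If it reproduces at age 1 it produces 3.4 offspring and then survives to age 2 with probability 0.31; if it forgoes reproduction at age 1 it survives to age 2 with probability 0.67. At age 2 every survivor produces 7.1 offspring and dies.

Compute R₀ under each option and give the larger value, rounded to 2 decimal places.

3.14

breed at age 1: R₀ = 0.56 × (3.4 + 0.31 × 7.1) = 0.56 × 5.6010 = 3.1366
delay to age 2: R₀ = 0.56 × (0.67 × 7.1) = 0.56 × 4.7570 = 2.6639
Higher: breed at age 1 (3.1366).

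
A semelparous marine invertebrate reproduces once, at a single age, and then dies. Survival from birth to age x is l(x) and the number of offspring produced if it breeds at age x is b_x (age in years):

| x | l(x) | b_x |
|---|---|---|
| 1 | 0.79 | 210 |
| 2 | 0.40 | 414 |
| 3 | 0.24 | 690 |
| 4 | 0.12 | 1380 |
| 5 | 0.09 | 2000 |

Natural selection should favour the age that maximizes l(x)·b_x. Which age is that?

5

Expected offspring if breeding at age x = l(x) × b_x:
  age 1: 0.79 × 210 = 165.900
  age 2: 0.40 × 414 = 165.600
  age 3: 0.24 × 690 = 165.600
  age 4: 0.12 × 1380 = 165.600
  age 5: 0.09 × 2000 = 180.000
Maximum at age 5 (180.000).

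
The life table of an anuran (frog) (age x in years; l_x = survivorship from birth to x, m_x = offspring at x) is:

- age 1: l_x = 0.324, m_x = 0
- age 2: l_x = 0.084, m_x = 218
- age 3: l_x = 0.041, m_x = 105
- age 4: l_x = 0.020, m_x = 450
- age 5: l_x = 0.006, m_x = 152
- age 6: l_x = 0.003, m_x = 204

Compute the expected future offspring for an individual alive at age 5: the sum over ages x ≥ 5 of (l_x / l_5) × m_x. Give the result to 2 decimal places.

254.00

l_5 = 0.006. Conditional survival from age 5 to x is l_x / l_5.
  x=5: (0.006/0.006) × 152 = 152.0000
  x=6: (0.003/0.006) × 204 = 102.0000
Sum = 152.0000 + 102.0000 = 254.0000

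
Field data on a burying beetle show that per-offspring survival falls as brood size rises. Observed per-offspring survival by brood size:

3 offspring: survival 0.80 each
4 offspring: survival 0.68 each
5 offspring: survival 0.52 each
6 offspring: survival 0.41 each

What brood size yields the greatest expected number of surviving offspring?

Expected surviving offspring = c × s(c):
  c=3: 3 × 0.80 = 2.400
  c=4: 4 × 0.68 = 2.720
  c=5: 5 × 0.52 = 2.600
  c=6: 6 × 0.41 = 2.460
Maximum at c = 4 (2.720 surviving offspring).

4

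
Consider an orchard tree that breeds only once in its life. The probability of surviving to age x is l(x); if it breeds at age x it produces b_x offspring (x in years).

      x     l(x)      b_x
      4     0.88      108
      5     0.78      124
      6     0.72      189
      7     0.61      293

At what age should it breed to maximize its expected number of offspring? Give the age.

7

Expected offspring if breeding at age x = l(x) × b_x:
  age 4: 0.88 × 108 = 95.040
  age 5: 0.78 × 124 = 96.720
  age 6: 0.72 × 189 = 136.080
  age 7: 0.61 × 293 = 178.730
Maximum at age 7 (178.730).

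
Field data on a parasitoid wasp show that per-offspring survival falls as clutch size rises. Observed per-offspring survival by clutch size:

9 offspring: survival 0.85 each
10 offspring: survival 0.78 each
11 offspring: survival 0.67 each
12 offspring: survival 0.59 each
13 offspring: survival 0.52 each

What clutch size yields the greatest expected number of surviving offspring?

10

Expected surviving offspring = c × s(c):
  c=9: 9 × 0.85 = 7.650
  c=10: 10 × 0.78 = 7.800
  c=11: 11 × 0.67 = 7.370
  c=12: 12 × 0.59 = 7.080
  c=13: 13 × 0.52 = 6.760
Maximum at c = 10 (7.800 surviving offspring).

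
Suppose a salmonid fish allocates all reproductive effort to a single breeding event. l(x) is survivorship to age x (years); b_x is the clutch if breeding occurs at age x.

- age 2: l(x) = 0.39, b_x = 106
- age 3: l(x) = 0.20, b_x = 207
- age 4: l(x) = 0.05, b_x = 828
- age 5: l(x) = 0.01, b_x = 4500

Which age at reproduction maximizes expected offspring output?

5

Expected offspring if breeding at age x = l(x) × b_x:
  age 2: 0.39 × 106 = 41.340
  age 3: 0.20 × 207 = 41.400
  age 4: 0.05 × 828 = 41.400
  age 5: 0.01 × 4500 = 45.000
Maximum at age 5 (45.000).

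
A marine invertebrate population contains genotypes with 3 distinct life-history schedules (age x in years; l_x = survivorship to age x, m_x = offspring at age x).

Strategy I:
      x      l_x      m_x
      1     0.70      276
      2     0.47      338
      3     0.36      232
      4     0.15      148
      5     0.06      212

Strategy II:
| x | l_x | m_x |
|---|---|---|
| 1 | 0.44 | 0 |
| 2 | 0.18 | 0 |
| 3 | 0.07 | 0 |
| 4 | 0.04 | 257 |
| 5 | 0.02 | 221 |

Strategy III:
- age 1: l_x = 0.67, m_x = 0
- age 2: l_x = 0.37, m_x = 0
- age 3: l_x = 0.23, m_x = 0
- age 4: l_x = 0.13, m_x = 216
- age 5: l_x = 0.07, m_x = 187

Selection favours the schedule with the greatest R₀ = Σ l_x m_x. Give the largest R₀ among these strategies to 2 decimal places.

470.50

Strategy I: R₀ = 0.70×276 + 0.47×338 + 0.36×232 + 0.15×148 + 0.06×212 = 470.5000
Strategy II: R₀ = 0.44×0 + 0.18×0 + 0.07×0 + 0.04×257 + 0.02×221 = 14.7000
Strategy III: R₀ = 0.67×0 + 0.37×0 + 0.23×0 + 0.13×216 + 0.07×187 = 41.1700
Highest R₀: strategy I with 470.5000.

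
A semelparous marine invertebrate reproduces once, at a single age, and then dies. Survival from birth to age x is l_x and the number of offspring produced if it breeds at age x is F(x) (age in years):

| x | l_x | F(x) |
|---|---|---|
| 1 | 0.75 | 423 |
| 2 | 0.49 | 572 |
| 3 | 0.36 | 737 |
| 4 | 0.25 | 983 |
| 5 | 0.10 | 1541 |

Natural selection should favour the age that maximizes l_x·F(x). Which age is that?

Expected offspring if breeding at age x = l_x × F(x):
  age 1: 0.75 × 423 = 317.250
  age 2: 0.49 × 572 = 280.280
  age 3: 0.36 × 737 = 265.320
  age 4: 0.25 × 983 = 245.750
  age 5: 0.10 × 1541 = 154.100
Maximum at age 1 (317.250).

1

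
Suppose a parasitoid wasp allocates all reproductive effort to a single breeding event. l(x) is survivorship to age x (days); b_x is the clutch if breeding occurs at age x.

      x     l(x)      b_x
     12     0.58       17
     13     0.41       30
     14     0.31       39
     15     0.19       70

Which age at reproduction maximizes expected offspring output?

Expected offspring if breeding at age x = l(x) × b_x:
  age 12: 0.58 × 17 = 9.860
  age 13: 0.41 × 30 = 12.300
  age 14: 0.31 × 39 = 12.090
  age 15: 0.19 × 70 = 13.300
Maximum at age 15 (13.300).

15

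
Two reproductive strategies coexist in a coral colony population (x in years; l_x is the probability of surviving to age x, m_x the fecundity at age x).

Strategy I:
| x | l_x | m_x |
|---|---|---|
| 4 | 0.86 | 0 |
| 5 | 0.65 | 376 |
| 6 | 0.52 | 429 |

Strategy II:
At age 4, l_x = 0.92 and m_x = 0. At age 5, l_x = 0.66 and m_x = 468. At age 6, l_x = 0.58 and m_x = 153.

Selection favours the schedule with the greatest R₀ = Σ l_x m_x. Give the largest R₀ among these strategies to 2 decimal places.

467.48

Strategy I: R₀ = 0.86×0 + 0.65×376 + 0.52×429 = 467.4800
Strategy II: R₀ = 0.92×0 + 0.66×468 + 0.58×153 = 397.6200
Highest R₀: strategy I with 467.4800.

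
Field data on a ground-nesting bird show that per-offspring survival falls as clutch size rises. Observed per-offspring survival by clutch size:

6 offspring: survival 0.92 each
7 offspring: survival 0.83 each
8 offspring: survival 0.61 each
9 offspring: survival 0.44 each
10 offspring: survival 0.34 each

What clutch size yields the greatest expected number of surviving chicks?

Expected surviving chicks = c × s(c):
  c=6: 6 × 0.92 = 5.520
  c=7: 7 × 0.83 = 5.810
  c=8: 8 × 0.61 = 4.880
  c=9: 9 × 0.44 = 3.960
  c=10: 10 × 0.34 = 3.400
Maximum at c = 7 (5.810 surviving chicks).

7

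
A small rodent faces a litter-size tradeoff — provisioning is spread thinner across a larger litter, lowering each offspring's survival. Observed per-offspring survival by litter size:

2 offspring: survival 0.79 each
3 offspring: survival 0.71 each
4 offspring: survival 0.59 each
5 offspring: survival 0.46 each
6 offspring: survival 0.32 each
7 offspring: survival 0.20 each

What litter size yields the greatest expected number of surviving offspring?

4

Expected surviving offspring = c × s(c):
  c=2: 2 × 0.79 = 1.580
  c=3: 3 × 0.71 = 2.130
  c=4: 4 × 0.59 = 2.360
  c=5: 5 × 0.46 = 2.300
  c=6: 6 × 0.32 = 1.920
  c=7: 7 × 0.20 = 1.400
Maximum at c = 4 (2.360 surviving offspring).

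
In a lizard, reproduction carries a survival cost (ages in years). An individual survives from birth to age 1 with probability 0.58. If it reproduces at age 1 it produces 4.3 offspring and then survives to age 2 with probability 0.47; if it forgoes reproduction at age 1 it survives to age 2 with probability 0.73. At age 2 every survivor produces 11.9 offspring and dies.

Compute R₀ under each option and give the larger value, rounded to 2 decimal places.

breed at age 1: R₀ = 0.58 × (4.3 + 0.47 × 11.9) = 0.58 × 9.8930 = 5.7379
delay to age 2: R₀ = 0.58 × (0.73 × 11.9) = 0.58 × 8.6870 = 5.0385
Higher: breed at age 1 (5.7379).

5.74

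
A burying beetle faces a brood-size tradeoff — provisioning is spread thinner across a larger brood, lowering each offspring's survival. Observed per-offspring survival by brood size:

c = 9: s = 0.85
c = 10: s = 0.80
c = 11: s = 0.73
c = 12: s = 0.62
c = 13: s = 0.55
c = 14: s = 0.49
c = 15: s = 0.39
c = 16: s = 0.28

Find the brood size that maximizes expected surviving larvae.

Expected surviving larvae = c × s(c):
  c=9: 9 × 0.85 = 7.650
  c=10: 10 × 0.80 = 8.000
  c=11: 11 × 0.73 = 8.030
  c=12: 12 × 0.62 = 7.440
  c=13: 13 × 0.55 = 7.150
  c=14: 14 × 0.49 = 6.860
  c=15: 15 × 0.39 = 5.850
  c=16: 16 × 0.28 = 4.480
Maximum at c = 11 (8.030 surviving larvae).

11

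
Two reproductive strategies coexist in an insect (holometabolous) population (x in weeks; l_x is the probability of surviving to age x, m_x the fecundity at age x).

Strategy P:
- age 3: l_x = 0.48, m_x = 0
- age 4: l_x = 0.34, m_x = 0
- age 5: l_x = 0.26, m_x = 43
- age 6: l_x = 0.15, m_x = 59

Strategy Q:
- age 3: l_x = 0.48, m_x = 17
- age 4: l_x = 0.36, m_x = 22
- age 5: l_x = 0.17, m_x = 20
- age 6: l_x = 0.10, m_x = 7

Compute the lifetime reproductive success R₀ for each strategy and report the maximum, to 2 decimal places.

20.18

Strategy P: R₀ = 0.48×0 + 0.34×0 + 0.26×43 + 0.15×59 = 20.0300
Strategy Q: R₀ = 0.48×17 + 0.36×22 + 0.17×20 + 0.10×7 = 20.1800
Highest R₀: strategy Q with 20.1800.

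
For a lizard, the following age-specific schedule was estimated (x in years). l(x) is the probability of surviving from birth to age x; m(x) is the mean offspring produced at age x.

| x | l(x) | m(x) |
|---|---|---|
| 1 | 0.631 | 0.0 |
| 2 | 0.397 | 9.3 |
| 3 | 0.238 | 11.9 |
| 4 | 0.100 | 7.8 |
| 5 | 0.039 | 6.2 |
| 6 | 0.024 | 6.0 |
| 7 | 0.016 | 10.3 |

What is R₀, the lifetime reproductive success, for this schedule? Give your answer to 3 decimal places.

7.855

R₀ = Σ l(x) m(x):
  age 1: 0.631 × 0.0 = 0.0000
  age 2: 0.397 × 9.3 = 3.6921
  age 3: 0.238 × 11.9 = 2.8322
  age 4: 0.100 × 7.8 = 0.7800
  age 5: 0.039 × 6.2 = 0.2418
  age 6: 0.024 × 6.0 = 0.1440
  age 7: 0.016 × 10.3 = 0.1648
R₀ = 0.0000 + 3.6921 + 2.8322 + 0.7800 + 0.2418 + 0.1440 + 0.1648 = 7.8549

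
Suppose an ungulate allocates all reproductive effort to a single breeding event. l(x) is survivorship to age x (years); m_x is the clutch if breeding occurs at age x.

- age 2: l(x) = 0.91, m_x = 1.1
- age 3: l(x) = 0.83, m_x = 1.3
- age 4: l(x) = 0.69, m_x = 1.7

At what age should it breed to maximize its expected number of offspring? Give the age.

Expected offspring if breeding at age x = l(x) × m_x:
  age 2: 0.91 × 1.1 = 1.001
  age 3: 0.83 × 1.3 = 1.079
  age 4: 0.69 × 1.7 = 1.173
Maximum at age 4 (1.173).

4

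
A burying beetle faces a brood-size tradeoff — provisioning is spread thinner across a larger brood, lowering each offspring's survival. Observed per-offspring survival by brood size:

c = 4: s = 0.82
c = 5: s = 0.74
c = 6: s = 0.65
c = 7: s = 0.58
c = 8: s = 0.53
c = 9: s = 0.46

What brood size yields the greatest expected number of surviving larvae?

8

Expected surviving larvae = c × s(c):
  c=4: 4 × 0.82 = 3.280
  c=5: 5 × 0.74 = 3.700
  c=6: 6 × 0.65 = 3.900
  c=7: 7 × 0.58 = 4.060
  c=8: 8 × 0.53 = 4.240
  c=9: 9 × 0.46 = 4.140
Maximum at c = 8 (4.240 surviving larvae).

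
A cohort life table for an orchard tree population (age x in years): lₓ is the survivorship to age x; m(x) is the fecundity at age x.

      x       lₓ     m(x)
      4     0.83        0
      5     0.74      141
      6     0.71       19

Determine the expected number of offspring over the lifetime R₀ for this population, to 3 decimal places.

117.830

R₀ = Σ lₓ m(x):
  age 4: 0.83 × 0 = 0.0000
  age 5: 0.74 × 141 = 104.3400
  age 6: 0.71 × 19 = 13.4900
R₀ = 0.0000 + 104.3400 + 13.4900 = 117.8300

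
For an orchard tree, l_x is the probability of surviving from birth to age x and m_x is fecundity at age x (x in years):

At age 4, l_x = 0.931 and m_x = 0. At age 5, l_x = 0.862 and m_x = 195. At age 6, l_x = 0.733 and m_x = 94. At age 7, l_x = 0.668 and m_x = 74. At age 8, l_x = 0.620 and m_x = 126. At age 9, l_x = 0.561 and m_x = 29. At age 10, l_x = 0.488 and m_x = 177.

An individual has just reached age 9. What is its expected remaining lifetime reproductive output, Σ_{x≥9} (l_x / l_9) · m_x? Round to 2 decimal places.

l_9 = 0.561. Conditional survival from age 9 to x is l_x / l_9.
  x=9: (0.561/0.561) × 29 = 29.0000
  x=10: (0.488/0.561) × 177 = 153.9679
Sum = 29.0000 + 153.9679 = 182.9679

182.97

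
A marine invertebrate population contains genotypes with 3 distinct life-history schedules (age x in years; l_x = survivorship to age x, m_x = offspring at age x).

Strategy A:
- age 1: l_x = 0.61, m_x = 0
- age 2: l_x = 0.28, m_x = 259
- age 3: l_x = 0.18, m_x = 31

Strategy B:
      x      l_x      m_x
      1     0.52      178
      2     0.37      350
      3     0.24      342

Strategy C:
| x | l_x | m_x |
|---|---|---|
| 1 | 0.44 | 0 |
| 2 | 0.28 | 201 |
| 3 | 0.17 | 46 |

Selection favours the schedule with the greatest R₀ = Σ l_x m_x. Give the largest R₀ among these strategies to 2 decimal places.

Strategy A: R₀ = 0.61×0 + 0.28×259 + 0.18×31 = 78.1000
Strategy B: R₀ = 0.52×178 + 0.37×350 + 0.24×342 = 304.1400
Strategy C: R₀ = 0.44×0 + 0.28×201 + 0.17×46 = 64.1000
Highest R₀: strategy B with 304.1400.

304.14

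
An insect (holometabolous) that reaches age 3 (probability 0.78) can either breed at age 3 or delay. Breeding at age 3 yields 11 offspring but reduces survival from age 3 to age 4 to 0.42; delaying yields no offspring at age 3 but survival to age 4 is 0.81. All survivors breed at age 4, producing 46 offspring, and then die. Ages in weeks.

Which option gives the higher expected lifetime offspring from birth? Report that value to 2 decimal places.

29.06

breed at age 3: R₀ = 0.78 × (11 + 0.42 × 46) = 0.78 × 30.3200 = 23.6496
delay to age 4: R₀ = 0.78 × (0.81 × 46) = 0.78 × 37.2600 = 29.0628
Higher: delay to age 4 (29.0628).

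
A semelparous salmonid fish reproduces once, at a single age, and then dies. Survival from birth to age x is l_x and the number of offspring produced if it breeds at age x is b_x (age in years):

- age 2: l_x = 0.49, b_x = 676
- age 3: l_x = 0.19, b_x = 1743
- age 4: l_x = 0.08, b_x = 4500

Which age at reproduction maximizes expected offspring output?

4

Expected offspring if breeding at age x = l_x × b_x:
  age 2: 0.49 × 676 = 331.240
  age 3: 0.19 × 1743 = 331.170
  age 4: 0.08 × 4500 = 360.000
Maximum at age 4 (360.000).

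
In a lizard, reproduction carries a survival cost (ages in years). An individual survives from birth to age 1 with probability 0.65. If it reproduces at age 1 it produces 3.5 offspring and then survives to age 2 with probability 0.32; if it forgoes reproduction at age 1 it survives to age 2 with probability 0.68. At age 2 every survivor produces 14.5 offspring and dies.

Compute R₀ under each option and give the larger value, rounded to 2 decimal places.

6.41

breed at age 1: R₀ = 0.65 × (3.5 + 0.32 × 14.5) = 0.65 × 8.1400 = 5.2910
delay to age 2: R₀ = 0.65 × (0.68 × 14.5) = 0.65 × 9.8600 = 6.4090
Higher: delay to age 2 (6.4090).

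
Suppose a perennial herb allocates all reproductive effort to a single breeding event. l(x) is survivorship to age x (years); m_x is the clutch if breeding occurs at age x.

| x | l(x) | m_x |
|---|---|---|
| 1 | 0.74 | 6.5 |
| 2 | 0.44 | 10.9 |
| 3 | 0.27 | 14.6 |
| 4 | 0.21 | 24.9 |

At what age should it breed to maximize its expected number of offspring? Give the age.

Expected offspring if breeding at age x = l(x) × m_x:
  age 1: 0.74 × 6.5 = 4.810
  age 2: 0.44 × 10.9 = 4.796
  age 3: 0.27 × 14.6 = 3.942
  age 4: 0.21 × 24.9 = 5.229
Maximum at age 4 (5.229).

4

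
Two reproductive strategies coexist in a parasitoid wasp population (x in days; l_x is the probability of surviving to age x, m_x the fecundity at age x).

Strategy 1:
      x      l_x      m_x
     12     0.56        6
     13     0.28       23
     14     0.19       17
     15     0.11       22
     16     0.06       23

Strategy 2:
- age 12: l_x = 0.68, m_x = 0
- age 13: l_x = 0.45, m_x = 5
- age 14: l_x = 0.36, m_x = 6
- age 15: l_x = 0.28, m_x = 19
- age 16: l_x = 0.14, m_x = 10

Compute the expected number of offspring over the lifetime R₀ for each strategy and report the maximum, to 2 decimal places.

Strategy 1: R₀ = 0.56×6 + 0.28×23 + 0.19×17 + 0.11×22 + 0.06×23 = 16.8300
Strategy 2: R₀ = 0.68×0 + 0.45×5 + 0.36×6 + 0.28×19 + 0.14×10 = 11.1300
Highest R₀: strategy 1 with 16.8300.

16.83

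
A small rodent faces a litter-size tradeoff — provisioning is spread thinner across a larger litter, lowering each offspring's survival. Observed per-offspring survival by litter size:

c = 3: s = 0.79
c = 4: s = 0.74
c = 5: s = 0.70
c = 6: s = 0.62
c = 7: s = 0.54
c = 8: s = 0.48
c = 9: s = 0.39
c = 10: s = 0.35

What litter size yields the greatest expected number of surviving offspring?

8

Expected surviving offspring = c × s(c):
  c=3: 3 × 0.79 = 2.370
  c=4: 4 × 0.74 = 2.960
  c=5: 5 × 0.70 = 3.500
  c=6: 6 × 0.62 = 3.720
  c=7: 7 × 0.54 = 3.780
  c=8: 8 × 0.48 = 3.840
  c=9: 9 × 0.39 = 3.510
  c=10: 10 × 0.35 = 3.500
Maximum at c = 8 (3.840 surviving offspring).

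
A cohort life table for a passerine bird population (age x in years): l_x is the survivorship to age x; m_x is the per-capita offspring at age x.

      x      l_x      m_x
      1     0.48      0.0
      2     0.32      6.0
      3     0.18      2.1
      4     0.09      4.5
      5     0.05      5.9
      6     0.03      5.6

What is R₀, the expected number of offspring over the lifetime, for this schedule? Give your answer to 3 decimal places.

3.166

R₀ = Σ l_x m_x:
  age 1: 0.48 × 0.0 = 0.0000
  age 2: 0.32 × 6.0 = 1.9200
  age 3: 0.18 × 2.1 = 0.3780
  age 4: 0.09 × 4.5 = 0.4050
  age 5: 0.05 × 5.9 = 0.2950
  age 6: 0.03 × 5.6 = 0.1680
R₀ = 0.0000 + 1.9200 + 0.3780 + 0.4050 + 0.2950 + 0.1680 = 3.1660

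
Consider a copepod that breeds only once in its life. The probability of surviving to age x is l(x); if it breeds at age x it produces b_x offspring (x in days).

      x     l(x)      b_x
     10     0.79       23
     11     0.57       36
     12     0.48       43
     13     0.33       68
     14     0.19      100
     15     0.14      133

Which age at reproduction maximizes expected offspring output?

Expected offspring if breeding at age x = l(x) × b_x:
  age 10: 0.79 × 23 = 18.170
  age 11: 0.57 × 36 = 20.520
  age 12: 0.48 × 43 = 20.640
  age 13: 0.33 × 68 = 22.440
  age 14: 0.19 × 100 = 19.000
  age 15: 0.14 × 133 = 18.620
Maximum at age 13 (22.440).

13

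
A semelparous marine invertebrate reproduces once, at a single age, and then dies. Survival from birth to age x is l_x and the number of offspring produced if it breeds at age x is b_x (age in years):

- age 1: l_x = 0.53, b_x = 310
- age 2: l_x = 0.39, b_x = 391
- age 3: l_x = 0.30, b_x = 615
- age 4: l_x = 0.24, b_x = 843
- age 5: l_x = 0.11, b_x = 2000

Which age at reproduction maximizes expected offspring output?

Expected offspring if breeding at age x = l_x × b_x:
  age 1: 0.53 × 310 = 164.300
  age 2: 0.39 × 391 = 152.490
  age 3: 0.30 × 615 = 184.500
  age 4: 0.24 × 843 = 202.320
  age 5: 0.11 × 2000 = 220.000
Maximum at age 5 (220.000).

5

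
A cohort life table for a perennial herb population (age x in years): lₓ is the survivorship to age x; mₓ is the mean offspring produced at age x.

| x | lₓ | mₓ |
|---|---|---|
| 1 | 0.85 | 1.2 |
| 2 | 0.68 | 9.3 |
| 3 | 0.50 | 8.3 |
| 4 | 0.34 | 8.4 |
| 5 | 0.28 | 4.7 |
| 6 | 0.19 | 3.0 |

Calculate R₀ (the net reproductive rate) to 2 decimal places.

16.24

R₀ = Σ lₓ mₓ:
  age 1: 0.85 × 1.2 = 1.0200
  age 2: 0.68 × 9.3 = 6.3240
  age 3: 0.50 × 8.3 = 4.1500
  age 4: 0.34 × 8.4 = 2.8560
  age 5: 0.28 × 4.7 = 1.3160
  age 6: 0.19 × 3.0 = 0.5700
R₀ = 1.0200 + 6.3240 + 4.1500 + 2.8560 + 1.3160 + 0.5700 = 16.2360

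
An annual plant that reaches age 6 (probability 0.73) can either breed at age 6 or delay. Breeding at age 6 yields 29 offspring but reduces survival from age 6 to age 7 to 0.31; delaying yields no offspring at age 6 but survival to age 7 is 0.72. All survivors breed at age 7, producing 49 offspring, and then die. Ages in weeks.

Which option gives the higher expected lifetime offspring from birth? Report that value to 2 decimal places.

breed at age 6: R₀ = 0.73 × (29 + 0.31 × 49) = 0.73 × 44.1900 = 32.2587
delay to age 7: R₀ = 0.73 × (0.72 × 49) = 0.73 × 35.2800 = 25.7544
Higher: breed at age 6 (32.2587).

32.26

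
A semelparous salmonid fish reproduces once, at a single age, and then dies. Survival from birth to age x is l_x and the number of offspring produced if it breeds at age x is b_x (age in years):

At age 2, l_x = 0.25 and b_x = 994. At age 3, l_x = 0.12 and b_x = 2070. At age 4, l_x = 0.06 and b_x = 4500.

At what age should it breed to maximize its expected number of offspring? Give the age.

4

Expected offspring if breeding at age x = l_x × b_x:
  age 2: 0.25 × 994 = 248.500
  age 3: 0.12 × 2070 = 248.400
  age 4: 0.06 × 4500 = 270.000
Maximum at age 4 (270.000).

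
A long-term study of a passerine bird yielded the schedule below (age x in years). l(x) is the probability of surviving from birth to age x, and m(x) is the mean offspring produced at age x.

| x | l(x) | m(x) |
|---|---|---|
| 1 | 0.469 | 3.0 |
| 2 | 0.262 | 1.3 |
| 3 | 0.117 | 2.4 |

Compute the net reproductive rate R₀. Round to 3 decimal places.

2.028

R₀ = Σ l(x) m(x):
  age 1: 0.469 × 3.0 = 1.4070
  age 2: 0.262 × 1.3 = 0.3406
  age 3: 0.117 × 2.4 = 0.2808
R₀ = 1.4070 + 0.3406 + 0.2808 = 2.0284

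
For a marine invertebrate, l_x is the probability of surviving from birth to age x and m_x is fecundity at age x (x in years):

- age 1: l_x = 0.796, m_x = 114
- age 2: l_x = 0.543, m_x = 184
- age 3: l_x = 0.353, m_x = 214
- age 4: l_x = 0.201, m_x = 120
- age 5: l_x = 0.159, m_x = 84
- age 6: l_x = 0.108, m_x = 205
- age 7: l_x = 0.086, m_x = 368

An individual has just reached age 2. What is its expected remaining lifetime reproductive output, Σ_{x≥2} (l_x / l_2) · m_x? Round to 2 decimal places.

491.19

l_2 = 0.543. Conditional survival from age 2 to x is l_x / l_2.
  x=2: (0.543/0.543) × 184 = 184.0000
  x=3: (0.353/0.543) × 214 = 139.1197
  x=4: (0.201/0.543) × 120 = 44.4199
  x=5: (0.159/0.543) × 84 = 24.5967
  x=6: (0.108/0.543) × 205 = 40.7735
  x=7: (0.086/0.543) × 368 = 58.2836
Sum = 184.0000 + 139.1197 + 44.4199 + 24.5967 + 40.7735 + 58.2836 = 491.1934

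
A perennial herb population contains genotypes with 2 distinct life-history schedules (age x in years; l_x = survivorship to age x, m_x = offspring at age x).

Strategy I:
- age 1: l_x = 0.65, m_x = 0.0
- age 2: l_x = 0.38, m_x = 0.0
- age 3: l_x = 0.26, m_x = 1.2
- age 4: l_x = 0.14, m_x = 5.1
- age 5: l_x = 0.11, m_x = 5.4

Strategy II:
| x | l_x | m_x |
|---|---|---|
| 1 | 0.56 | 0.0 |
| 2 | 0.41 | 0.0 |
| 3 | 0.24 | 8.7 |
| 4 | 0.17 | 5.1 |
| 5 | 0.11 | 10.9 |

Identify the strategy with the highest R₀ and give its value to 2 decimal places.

Strategy I: R₀ = 0.65×0.0 + 0.38×0.0 + 0.26×1.2 + 0.14×5.1 + 0.11×5.4 = 1.6200
Strategy II: R₀ = 0.56×0.0 + 0.41×0.0 + 0.24×8.7 + 0.17×5.1 + 0.11×10.9 = 4.1540
Highest R₀: strategy II with 4.1540.

4.15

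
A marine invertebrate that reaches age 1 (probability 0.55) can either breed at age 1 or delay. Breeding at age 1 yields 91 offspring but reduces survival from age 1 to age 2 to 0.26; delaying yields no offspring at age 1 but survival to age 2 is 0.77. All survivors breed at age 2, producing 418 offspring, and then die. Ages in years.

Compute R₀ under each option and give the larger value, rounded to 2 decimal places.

177.02

breed at age 1: R₀ = 0.55 × (91 + 0.26 × 418) = 0.55 × 199.6800 = 109.8240
delay to age 2: R₀ = 0.55 × (0.77 × 418) = 0.55 × 321.8600 = 177.0230
Higher: delay to age 2 (177.0230).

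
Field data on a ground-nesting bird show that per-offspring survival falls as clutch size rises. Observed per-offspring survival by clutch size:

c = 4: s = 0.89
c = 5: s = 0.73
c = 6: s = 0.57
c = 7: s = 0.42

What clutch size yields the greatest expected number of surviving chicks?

Expected surviving chicks = c × s(c):
  c=4: 4 × 0.89 = 3.560
  c=5: 5 × 0.73 = 3.650
  c=6: 6 × 0.57 = 3.420
  c=7: 7 × 0.42 = 2.940
Maximum at c = 5 (3.650 surviving chicks).

5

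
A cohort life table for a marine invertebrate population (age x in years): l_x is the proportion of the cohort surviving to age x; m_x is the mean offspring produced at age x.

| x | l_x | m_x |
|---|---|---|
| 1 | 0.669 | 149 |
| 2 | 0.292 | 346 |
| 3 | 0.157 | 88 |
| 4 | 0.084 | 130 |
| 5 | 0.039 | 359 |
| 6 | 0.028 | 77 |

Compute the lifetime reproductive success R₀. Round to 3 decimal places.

241.606

R₀ = Σ l_x m_x:
  age 1: 0.669 × 149 = 99.6810
  age 2: 0.292 × 346 = 101.0320
  age 3: 0.157 × 88 = 13.8160
  age 4: 0.084 × 130 = 10.9200
  age 5: 0.039 × 359 = 14.0010
  age 6: 0.028 × 77 = 2.1560
R₀ = 99.6810 + 101.0320 + 13.8160 + 10.9200 + 14.0010 + 2.1560 = 241.6060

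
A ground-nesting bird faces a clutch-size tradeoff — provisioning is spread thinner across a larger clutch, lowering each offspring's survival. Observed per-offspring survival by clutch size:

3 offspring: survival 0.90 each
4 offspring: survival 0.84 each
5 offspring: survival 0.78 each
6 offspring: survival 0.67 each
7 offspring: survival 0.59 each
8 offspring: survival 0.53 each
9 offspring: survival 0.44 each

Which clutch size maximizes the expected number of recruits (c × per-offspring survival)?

Expected recruits = c × s(c):
  c=3: 3 × 0.90 = 2.700
  c=4: 4 × 0.84 = 3.360
  c=5: 5 × 0.78 = 3.900
  c=6: 6 × 0.67 = 4.020
  c=7: 7 × 0.59 = 4.130
  c=8: 8 × 0.53 = 4.240
  c=9: 9 × 0.44 = 3.960
Maximum at c = 8 (4.240 recruits).

8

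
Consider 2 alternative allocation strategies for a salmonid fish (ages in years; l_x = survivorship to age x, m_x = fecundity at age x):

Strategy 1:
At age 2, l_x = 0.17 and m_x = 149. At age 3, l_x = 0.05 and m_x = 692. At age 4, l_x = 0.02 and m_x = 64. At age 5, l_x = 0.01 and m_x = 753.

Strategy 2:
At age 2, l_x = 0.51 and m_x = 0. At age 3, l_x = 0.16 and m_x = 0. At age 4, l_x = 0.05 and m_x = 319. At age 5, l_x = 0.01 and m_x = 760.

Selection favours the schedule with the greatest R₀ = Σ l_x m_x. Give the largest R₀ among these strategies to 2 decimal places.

Strategy 1: R₀ = 0.17×149 + 0.05×692 + 0.02×64 + 0.01×753 = 68.7400
Strategy 2: R₀ = 0.51×0 + 0.16×0 + 0.05×319 + 0.01×760 = 23.5500
Highest R₀: strategy 1 with 68.7400.

68.74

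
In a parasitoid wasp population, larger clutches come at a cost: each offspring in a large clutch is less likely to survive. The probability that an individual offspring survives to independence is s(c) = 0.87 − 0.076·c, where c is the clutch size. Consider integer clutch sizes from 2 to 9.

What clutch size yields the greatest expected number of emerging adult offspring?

6

Expected emerging adult offspring = c × s(c):
  c=2: 2 × 0.718 = 1.436
  c=3: 3 × 0.642 = 1.926
  c=4: 4 × 0.566 = 2.264
  c=5: 5 × 0.490 = 2.450
  c=6: 6 × 0.414 = 2.484
  c=7: 7 × 0.338 = 2.366
  c=8: 8 × 0.262 = 2.096
  c=9: 9 × 0.186 = 1.674
Maximum at c = 6 (2.484 emerging adult offspring).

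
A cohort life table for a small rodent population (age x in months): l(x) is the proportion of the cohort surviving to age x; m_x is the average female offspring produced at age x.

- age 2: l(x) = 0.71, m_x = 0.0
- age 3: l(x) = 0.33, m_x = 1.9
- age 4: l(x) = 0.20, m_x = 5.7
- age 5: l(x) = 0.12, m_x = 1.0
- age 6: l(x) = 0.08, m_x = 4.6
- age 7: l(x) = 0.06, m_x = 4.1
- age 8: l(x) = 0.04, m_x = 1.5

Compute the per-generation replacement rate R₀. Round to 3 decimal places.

R₀ = Σ l(x) m_x:
  age 2: 0.71 × 0.0 = 0.0000
  age 3: 0.33 × 1.9 = 0.6270
  age 4: 0.20 × 5.7 = 1.1400
  age 5: 0.12 × 1.0 = 0.1200
  age 6: 0.08 × 4.6 = 0.3680
  age 7: 0.06 × 4.1 = 0.2460
  age 8: 0.04 × 1.5 = 0.0600
R₀ = 0.0000 + 0.6270 + 1.1400 + 0.1200 + 0.3680 + 0.2460 + 0.0600 = 2.5610

2.561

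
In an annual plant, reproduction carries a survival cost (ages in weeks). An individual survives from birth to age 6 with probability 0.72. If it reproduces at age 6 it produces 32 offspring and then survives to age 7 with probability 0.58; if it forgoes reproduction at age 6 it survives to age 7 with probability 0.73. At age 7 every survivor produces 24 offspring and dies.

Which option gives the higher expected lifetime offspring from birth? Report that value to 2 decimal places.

breed at age 6: R₀ = 0.72 × (32 + 0.58 × 24) = 0.72 × 45.9200 = 33.0624
delay to age 7: R₀ = 0.72 × (0.73 × 24) = 0.72 × 17.5200 = 12.6144
Higher: breed at age 6 (33.0624).

33.06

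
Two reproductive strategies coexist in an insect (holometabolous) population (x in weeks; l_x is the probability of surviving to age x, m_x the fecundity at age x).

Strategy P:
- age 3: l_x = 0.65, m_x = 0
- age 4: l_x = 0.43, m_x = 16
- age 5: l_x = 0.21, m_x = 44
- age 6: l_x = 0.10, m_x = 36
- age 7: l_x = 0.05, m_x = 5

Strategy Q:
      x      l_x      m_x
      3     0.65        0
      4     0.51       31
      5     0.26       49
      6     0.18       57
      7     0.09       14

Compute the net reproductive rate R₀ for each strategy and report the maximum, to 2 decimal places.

Strategy P: R₀ = 0.65×0 + 0.43×16 + 0.21×44 + 0.10×36 + 0.05×5 = 19.9700
Strategy Q: R₀ = 0.65×0 + 0.51×31 + 0.26×49 + 0.18×57 + 0.09×14 = 40.0700
Highest R₀: strategy Q with 40.0700.

40.07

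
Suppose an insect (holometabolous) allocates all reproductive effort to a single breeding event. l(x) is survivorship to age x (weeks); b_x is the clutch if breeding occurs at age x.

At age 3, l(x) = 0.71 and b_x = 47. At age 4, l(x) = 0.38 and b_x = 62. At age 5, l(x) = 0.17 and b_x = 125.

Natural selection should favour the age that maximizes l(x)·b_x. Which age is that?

3

Expected offspring if breeding at age x = l(x) × b_x:
  age 3: 0.71 × 47 = 33.370
  age 4: 0.38 × 62 = 23.560
  age 5: 0.17 × 125 = 21.250
Maximum at age 3 (33.370).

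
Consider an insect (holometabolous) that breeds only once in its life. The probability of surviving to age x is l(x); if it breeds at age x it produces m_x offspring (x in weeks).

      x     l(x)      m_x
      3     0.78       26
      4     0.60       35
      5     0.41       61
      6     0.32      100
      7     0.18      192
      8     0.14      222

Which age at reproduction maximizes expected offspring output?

7

Expected offspring if breeding at age x = l(x) × m_x:
  age 3: 0.78 × 26 = 20.280
  age 4: 0.60 × 35 = 21.000
  age 5: 0.41 × 61 = 25.010
  age 6: 0.32 × 100 = 32.000
  age 7: 0.18 × 192 = 34.560
  age 8: 0.14 × 222 = 31.080
Maximum at age 7 (34.560).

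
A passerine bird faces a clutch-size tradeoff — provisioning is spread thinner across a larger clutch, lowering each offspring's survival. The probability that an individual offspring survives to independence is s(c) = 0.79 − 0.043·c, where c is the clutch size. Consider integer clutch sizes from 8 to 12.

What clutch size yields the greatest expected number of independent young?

Expected independent young = c × s(c):
  c=8: 8 × 0.446 = 3.568
  c=9: 9 × 0.403 = 3.627
  c=10: 10 × 0.360 = 3.600
  c=11: 11 × 0.317 = 3.487
  c=12: 12 × 0.274 = 3.288
Maximum at c = 9 (3.627 independent young).

9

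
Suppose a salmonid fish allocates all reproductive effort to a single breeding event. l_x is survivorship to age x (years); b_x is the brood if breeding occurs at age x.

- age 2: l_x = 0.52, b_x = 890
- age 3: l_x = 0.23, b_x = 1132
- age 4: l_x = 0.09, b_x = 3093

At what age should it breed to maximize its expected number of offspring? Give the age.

2

Expected offspring if breeding at age x = l_x × b_x:
  age 2: 0.52 × 890 = 462.800
  age 3: 0.23 × 1132 = 260.360
  age 4: 0.09 × 3093 = 278.370
Maximum at age 2 (462.800).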